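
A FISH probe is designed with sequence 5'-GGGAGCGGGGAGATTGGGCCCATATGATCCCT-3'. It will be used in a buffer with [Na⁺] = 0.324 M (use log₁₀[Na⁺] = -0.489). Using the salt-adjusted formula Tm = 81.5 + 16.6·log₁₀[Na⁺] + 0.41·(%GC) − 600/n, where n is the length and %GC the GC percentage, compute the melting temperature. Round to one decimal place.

Length n = 32. Counting bases: C=7, G=13, A=6, T=6
G+C = 20, so %GC = 20/32 × 100 = 62.5%
Salt term: 16.6 × (-0.489) = -8.117
GC term: 0.41 × 62.5 = 25.625; length term: −600/32 = −18.75
Tm = 81.5 + (-8.117) + 25.625 − 18.75 = 80.258 → 80.3°C

80.3°C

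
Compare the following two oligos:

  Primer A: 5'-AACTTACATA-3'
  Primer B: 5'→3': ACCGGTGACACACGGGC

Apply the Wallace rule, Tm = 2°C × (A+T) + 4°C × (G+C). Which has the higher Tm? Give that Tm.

Primer A: A+T=8, G+C=2 → Tm = 2(8)+4(2) = 24°C
Primer B: A+T=5, G+C=12 → Tm = 2(5)+4(12) = 58°C
24°C vs 58°C → primer B is higher.

Primer B, 58°C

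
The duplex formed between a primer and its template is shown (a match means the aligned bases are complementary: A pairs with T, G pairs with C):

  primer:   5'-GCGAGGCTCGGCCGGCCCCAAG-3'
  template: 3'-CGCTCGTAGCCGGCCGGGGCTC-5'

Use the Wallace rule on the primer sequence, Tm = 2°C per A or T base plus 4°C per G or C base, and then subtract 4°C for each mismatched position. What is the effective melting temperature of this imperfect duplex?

68°C

Primer base counts: A=3, T=1, G=9, C=9 → A+T=4, G+C=18
Perfect-match Tm = 2(4) + 4(18) = 8 + 72 = 80°C
Mismatches (positions where the bases are not complementary): 3 (at positions 6, 7, 20)
Effective Tm = 80 − 3×4 = 80 − 12 = 68°C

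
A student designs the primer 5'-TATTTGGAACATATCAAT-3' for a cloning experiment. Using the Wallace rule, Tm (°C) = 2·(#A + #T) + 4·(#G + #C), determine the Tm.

44°C

A=7, G=2, T=7, C=2
So N_AT = 14 and N_GC = 4.
Tm = 2(14) + 4(4) = 28 + 16 = 44°C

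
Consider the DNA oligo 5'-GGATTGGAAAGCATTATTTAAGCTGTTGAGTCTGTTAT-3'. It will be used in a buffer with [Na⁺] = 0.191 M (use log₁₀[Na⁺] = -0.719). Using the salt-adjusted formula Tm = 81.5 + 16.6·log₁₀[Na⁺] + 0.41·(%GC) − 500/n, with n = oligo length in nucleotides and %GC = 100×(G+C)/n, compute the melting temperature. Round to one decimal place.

Length n = 38. T=15, C=3, G=10, A=10
G+C = 13, so %GC = 13/38 × 100 = 34.211%
Salt term: 16.6 × (-0.719) = -11.935
GC term: 0.41 × 34.211 = 14.027; length term: −500/38 = −13.158
Tm = 81.5 + (-11.935) + 14.027 − 13.158 = 70.434 → 70.4°C

70.4°C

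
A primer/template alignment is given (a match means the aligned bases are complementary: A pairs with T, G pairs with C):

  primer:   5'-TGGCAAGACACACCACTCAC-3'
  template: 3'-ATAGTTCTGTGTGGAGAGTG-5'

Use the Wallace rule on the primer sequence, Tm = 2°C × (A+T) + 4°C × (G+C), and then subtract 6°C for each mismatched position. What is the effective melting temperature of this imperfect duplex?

Primer base counts: A=7, T=2, G=3, C=8 → A+T=9, G+C=11
Perfect-match Tm = 2(9) + 4(11) = 18 + 44 = 62°C
Mismatches (positions where the bases are not complementary): 3 (at positions 2, 3, 15)
Effective Tm = 62 − 3×6 = 62 − 18 = 44°C

44°C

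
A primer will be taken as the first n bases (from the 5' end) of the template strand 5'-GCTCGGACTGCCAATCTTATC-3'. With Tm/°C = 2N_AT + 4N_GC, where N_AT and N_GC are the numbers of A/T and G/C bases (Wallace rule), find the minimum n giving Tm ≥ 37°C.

n = 11

First 10 bases: GCTCGGACTG → Tm = 34°C (< 37°C)
First 11 bases: GCTCGGACTGC → Tm = 38°C (≥ 37°C)
Since every base adds ≥2°C, Tm only increases with n, so the threshold is first crossed at n = 11.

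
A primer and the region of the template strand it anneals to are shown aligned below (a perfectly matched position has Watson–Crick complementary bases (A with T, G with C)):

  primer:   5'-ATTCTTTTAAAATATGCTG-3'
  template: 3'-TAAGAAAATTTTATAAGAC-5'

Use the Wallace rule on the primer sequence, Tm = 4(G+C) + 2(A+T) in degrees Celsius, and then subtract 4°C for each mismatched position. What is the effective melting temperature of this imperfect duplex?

Primer base counts: A=6, T=9, G=2, C=2 → A+T=15, G+C=4
Perfect-match Tm = 2(15) + 4(4) = 30 + 16 = 46°C
Mismatches (positions where the bases are not complementary): 1 (at position 16)
Effective Tm = 46 − 1×4 = 46 − 4 = 42°C

42°C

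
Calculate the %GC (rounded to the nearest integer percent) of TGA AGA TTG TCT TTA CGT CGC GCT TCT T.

43%

Scanning the sequence gives T=12, A=4, G=6, C=6.
G+C = 6 + 6 = 12 out of 28 bases
%GC = 12/28 × 100 = 42.86% ≈ 43%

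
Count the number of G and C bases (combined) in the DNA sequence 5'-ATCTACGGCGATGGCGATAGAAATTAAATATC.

G=7, C=5, T=8, A=12
G+C = 7 + 5 = 12

12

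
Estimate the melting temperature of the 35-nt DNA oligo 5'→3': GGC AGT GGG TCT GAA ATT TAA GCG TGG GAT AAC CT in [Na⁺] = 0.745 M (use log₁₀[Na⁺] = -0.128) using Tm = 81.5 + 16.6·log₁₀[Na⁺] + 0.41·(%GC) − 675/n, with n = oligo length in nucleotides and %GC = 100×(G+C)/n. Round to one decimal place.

80.0°C

Length n = 35. Scanning the sequence gives G=12, C=5, A=9, T=9.
G+C = 17, so %GC = 17/35 × 100 = 48.571%
Salt term: 16.6 × (-0.128) = -2.125
GC term: 0.41 × 48.571 = 19.914; length term: −675/35 = −19.286
Tm = 81.5 + (-2.125) + 19.914 − 19.286 = 80.003 → 80.0°C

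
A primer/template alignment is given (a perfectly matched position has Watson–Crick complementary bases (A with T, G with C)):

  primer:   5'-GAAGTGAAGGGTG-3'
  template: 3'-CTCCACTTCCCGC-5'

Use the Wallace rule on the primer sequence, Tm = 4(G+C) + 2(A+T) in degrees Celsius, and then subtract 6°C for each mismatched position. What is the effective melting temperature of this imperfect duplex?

28°C

Primer base counts: A=4, T=2, G=7, C=0 → A+T=6, G+C=7
Perfect-match Tm = 2(6) + 4(7) = 12 + 28 = 40°C
Mismatches (positions where the bases are not complementary): 2 (at positions 3, 12)
Effective Tm = 40 − 2×6 = 40 − 12 = 28°C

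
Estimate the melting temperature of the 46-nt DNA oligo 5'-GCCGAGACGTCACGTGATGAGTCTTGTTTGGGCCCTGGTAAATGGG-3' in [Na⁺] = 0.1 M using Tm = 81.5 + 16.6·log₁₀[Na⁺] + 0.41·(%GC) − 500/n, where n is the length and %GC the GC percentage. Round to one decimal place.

77.2°C

Length n = 46. Base counts: A=8, T=12, C=9, G=17
G+C = 26, so %GC = 26/46 × 100 = 56.522%
Salt term: 16.6 × (-1) = -16.6
GC term: 0.41 × 56.522 = 23.174; length term: −500/46 = −10.87
Tm = 81.5 + (-16.6) + 23.174 − 10.87 = 77.204 → 77.2°C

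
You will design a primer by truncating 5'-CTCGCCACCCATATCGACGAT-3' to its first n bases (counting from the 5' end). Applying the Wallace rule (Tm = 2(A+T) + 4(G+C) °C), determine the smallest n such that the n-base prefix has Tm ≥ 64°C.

n = 20

First 19 bases: CTCGCCACCCATATCGACG → Tm = 62°C (< 64°C)
First 20 bases: CTCGCCACCCATATCGACGA → Tm = 64°C (≥ 64°C)
Each additional base adds 2°C (A/T) or 4°C (G/C), so Tm is non-decreasing in n; n = 20 is the first length to reach 64°C.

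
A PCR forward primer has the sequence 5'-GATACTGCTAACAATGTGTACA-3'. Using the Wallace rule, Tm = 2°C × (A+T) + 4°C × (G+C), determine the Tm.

60°C

Counting bases: A=8, C=4, G=4, T=6
A+T = 14, G+C = 8
Tm = 2×14 + 4×8 = 60°C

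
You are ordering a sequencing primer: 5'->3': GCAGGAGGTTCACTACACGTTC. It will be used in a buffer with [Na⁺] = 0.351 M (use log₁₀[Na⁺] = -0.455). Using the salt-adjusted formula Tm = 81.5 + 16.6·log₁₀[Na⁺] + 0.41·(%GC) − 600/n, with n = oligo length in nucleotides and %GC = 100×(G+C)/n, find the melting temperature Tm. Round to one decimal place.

Length n = 22. Scanning the sequence gives T=5, A=5, C=6, G=6.
G+C = 12, so %GC = 12/22 × 100 = 54.545%
Salt term: 16.6 × (-0.455) = -7.553
GC term: 0.41 × 54.545 = 22.363; length term: −600/22 = −27.273
Tm = 81.5 + (-7.553) + 22.363 − 27.273 = 69.037 → 69.0°C

69.0°C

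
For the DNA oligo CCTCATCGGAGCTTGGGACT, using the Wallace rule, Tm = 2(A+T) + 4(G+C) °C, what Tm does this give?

64°C

Base counts: A=3, T=5, G=6, C=6
So N_AT = 8 and N_GC = 12.
Tm = 2(8) + 4(12) = 16 + 48 = 64°C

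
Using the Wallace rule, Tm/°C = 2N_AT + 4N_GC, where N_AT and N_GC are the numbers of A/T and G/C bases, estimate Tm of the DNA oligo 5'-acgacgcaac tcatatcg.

C=6, T=3, A=6, G=3
So N_AT = 9 and N_GC = 9.
Tm = 2(9) + 4(9) = 18 + 36 = 54°C

54°C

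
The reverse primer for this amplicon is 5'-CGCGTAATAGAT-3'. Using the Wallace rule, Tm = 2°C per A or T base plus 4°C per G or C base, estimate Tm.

T=3, C=2, A=4, G=3
A+T = 7, G+C = 5
Tm = 4·5 + 2·7 = 20 + 14 = 34°C

34°C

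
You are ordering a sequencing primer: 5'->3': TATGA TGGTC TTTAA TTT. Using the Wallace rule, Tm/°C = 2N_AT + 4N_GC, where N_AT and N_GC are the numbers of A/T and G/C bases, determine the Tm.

44°C

Scanning the sequence gives T=10, C=1, G=3, A=4.
AT pairs contribute 14, GC pairs contribute 4.
Tm = 4·4 + 2·14 = 16 + 28 = 44°C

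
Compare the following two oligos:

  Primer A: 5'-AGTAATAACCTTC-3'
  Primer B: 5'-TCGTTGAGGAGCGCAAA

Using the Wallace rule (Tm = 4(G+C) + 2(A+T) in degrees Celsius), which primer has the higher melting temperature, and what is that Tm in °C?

Primer A: A+T=9, G+C=4 → Tm = 2(9)+4(4) = 34°C
Primer B: A+T=8, G+C=9 → Tm = 2(8)+4(9) = 52°C
34°C vs 52°C → primer B is higher.

Primer B, 52°C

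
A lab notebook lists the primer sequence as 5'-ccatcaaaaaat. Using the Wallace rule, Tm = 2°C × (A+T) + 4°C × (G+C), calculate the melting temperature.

30°C

Counting bases: T=2, C=3, G=0, A=7
A+T = 9, G+C = 3
Tm = 2(9) + 4(3) = 18 + 12 = 30°C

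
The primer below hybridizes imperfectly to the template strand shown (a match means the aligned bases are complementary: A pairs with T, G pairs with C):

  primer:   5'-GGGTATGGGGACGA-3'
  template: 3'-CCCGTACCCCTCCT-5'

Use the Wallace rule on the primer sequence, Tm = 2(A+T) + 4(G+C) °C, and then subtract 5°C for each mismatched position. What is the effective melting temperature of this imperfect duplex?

Primer base counts: A=3, T=2, G=8, C=1 → A+T=5, G+C=9
Perfect-match Tm = 2(5) + 4(9) = 10 + 36 = 46°C
Mismatches (positions where the bases are not complementary): 2 (at positions 4, 12)
Effective Tm = 46 − 2×5 = 46 − 10 = 36°C

36°C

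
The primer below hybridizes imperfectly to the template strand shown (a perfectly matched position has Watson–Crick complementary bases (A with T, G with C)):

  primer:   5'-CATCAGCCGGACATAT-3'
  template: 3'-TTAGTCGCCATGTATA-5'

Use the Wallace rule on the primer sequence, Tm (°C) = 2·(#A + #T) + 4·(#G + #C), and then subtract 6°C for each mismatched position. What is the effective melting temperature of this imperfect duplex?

30°C

Primer base counts: A=5, T=3, G=3, C=5 → A+T=8, G+C=8
Perfect-match Tm = 2(8) + 4(8) = 16 + 32 = 48°C
Mismatches (positions where the bases are not complementary): 3 (at positions 1, 8, 10)
Effective Tm = 48 − 3×6 = 48 − 18 = 30°C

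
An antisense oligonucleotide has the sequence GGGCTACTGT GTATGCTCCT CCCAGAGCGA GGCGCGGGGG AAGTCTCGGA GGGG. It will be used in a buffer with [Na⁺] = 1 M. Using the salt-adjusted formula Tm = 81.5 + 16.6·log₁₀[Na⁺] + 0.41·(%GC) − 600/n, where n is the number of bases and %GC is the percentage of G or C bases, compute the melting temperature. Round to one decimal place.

Length n = 54. T=9, A=8, G=24, C=13
G+C = 37, so %GC = 37/54 × 100 = 68.519%
Salt term: 16.6 × (0) = 0
GC term: 0.41 × 68.519 = 28.093; length term: −600/54 = −11.111
Tm = 81.5 + (0) + 28.093 − 11.111 = 98.482 → 98.5°C

98.5°C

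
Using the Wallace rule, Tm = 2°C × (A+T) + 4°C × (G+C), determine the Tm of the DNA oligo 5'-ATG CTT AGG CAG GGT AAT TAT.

58°C

Scanning the sequence gives G=6, A=6, C=2, T=7.
So N_AT = 13 and N_GC = 8.
Tm = 2(13) + 4(8) = 26 + 32 = 58°C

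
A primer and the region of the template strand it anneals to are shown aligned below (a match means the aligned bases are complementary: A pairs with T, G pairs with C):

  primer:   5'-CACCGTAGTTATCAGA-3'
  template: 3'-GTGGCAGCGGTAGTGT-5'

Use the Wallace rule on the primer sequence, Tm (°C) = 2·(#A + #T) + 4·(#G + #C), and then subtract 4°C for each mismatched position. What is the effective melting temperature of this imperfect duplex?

30°C

Primer base counts: A=5, T=4, G=3, C=4 → A+T=9, G+C=7
Perfect-match Tm = 2(9) + 4(7) = 18 + 28 = 46°C
Mismatches (positions where the bases are not complementary): 4 (at positions 7, 9, 10, 15)
Effective Tm = 46 − 4×4 = 46 − 16 = 30°C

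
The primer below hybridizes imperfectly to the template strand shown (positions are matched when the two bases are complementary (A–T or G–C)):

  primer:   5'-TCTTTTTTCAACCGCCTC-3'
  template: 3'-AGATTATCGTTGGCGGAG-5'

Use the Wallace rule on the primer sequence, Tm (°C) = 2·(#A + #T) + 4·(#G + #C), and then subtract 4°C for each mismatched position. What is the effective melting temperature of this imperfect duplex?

36°C

Primer base counts: A=2, T=8, G=1, C=7 → A+T=10, G+C=8
Perfect-match Tm = 2(10) + 4(8) = 20 + 32 = 52°C
Mismatches (positions where the bases are not complementary): 4 (at positions 4, 5, 7, 8)
Effective Tm = 52 − 4×4 = 52 − 16 = 36°C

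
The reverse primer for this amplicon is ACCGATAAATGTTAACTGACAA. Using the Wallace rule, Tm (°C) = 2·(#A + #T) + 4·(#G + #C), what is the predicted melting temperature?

Scanning the sequence gives T=5, C=4, G=3, A=10.
So N_AT = 15 and N_GC = 7.
Tm = 2×15 + 4×7 = 58°C

58°C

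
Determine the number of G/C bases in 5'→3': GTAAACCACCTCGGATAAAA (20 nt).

Base counts: A=9, G=3, C=5, T=3
Total G or C: 3 + 5 = 8

8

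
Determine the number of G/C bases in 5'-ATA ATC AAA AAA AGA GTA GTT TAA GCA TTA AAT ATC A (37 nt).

7

Counting bases: A=20, T=10, G=4, C=3
G+C = 4 + 3 = 7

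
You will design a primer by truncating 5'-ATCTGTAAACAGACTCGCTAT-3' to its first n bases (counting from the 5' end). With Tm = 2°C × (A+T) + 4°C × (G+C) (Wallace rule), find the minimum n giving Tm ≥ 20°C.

First 7 bases: ATCTGTA → Tm = 18°C (< 20°C)
First 8 bases: ATCTGTAA → Tm = 20°C (≥ 20°C)
Each additional base adds 2°C (A/T) or 4°C (G/C), so Tm is non-decreasing in n; n = 8 is the first length to reach 20°C.

n = 8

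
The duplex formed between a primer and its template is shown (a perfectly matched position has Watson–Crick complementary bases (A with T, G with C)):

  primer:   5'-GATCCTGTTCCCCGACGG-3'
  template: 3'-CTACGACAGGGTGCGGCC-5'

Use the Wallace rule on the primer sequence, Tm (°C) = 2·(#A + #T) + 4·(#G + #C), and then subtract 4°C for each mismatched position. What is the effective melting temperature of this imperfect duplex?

44°C

Primer base counts: A=2, T=4, G=5, C=7 → A+T=6, G+C=12
Perfect-match Tm = 2(6) + 4(12) = 12 + 48 = 60°C
Mismatches (positions where the bases are not complementary): 4 (at positions 4, 9, 12, 15)
Effective Tm = 60 − 4×4 = 60 − 16 = 44°C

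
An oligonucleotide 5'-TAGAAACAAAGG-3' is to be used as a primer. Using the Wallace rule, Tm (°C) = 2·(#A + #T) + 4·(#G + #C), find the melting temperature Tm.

Counting bases: G=3, T=1, C=1, A=7
AT pairs contribute 8, GC pairs contribute 4.
Tm = 4·4 + 2·8 = 16 + 16 = 32°C

32°C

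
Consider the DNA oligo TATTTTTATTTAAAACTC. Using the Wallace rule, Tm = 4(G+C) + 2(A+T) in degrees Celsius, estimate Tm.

40°C

Base counts: G=0, T=10, A=6, C=2
A+T = 16, G+C = 2
Tm = 4·2 + 2·16 = 8 + 32 = 40°C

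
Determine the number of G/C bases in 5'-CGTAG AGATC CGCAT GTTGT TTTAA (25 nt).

Base counts: C=4, T=9, A=6, G=6
Total G or C: 6 + 4 = 10

10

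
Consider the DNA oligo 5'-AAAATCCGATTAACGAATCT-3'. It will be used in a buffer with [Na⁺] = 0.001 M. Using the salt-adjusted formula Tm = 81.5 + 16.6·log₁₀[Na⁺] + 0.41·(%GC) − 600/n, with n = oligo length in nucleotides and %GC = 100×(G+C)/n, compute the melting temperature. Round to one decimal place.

Length n = 20. G=2, T=5, C=4, A=9
G+C = 6, so %GC = 6/20 × 100 = 30%
Salt term: 16.6 × (-3) = -49.8
GC term: 0.41 × 30 = 12.3; length term: −600/20 = −30
Tm = 81.5 + (-49.8) + 12.3 − 30 = 14 → 14.0°C

14.0°C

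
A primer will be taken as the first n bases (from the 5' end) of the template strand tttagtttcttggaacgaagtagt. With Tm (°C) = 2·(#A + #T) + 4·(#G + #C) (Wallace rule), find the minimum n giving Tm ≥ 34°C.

n = 13

First 12 bases: TTTAGTTTCTTG → Tm = 30°C (< 34°C)
First 13 bases: TTTAGTTTCTTGG → Tm = 34°C (≥ 34°C)
Since every base adds ≥2°C, Tm only increases with n, so the threshold is first crossed at n = 13.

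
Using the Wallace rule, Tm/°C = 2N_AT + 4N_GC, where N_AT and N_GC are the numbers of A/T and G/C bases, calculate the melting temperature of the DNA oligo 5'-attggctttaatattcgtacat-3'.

56°C

Base counts: T=10, A=6, C=3, G=3
A+T = 16, G+C = 6
Tm = 4·6 + 2·16 = 24 + 32 = 56°C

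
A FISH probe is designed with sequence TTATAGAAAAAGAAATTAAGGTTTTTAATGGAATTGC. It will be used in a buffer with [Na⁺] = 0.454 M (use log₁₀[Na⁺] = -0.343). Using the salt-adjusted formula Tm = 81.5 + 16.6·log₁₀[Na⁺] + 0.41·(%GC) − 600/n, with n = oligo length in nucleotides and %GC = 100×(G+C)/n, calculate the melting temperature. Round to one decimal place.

68.5°C

Length n = 37. Counting bases: A=16, G=7, C=1, T=13
G+C = 8, so %GC = 8/37 × 100 = 21.622%
Salt term: 16.6 × (-0.343) = -5.694
GC term: 0.41 × 21.622 = 8.865; length term: −600/37 = −16.216
Tm = 81.5 + (-5.694) + 8.865 − 16.216 = 68.455 → 68.5°C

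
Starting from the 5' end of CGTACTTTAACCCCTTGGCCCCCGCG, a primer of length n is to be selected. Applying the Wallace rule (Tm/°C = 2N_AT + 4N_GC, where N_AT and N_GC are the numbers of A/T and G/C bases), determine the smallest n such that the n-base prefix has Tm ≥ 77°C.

n = 24

First 23 bases: CGTACTTTAACCCCTTGGCCCCC → Tm = 74°C (< 77°C)
First 24 bases: CGTACTTTAACCCCTTGGCCCCCG → Tm = 78°C (≥ 77°C)
Each additional base adds 2°C (A/T) or 4°C (G/C), so Tm is non-decreasing in n; n = 24 is the first length to reach 77°C.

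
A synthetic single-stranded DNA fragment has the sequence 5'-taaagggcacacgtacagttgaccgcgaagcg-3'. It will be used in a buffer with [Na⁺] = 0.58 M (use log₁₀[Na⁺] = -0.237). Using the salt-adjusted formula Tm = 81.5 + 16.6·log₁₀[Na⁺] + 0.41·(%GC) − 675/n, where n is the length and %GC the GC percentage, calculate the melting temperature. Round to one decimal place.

79.5°C

Length n = 32. Counting bases: C=8, A=10, T=4, G=10
G+C = 18, so %GC = 18/32 × 100 = 56.25%
Salt term: 16.6 × (-0.237) = -3.934
GC term: 0.41 × 56.25 = 23.062; length term: −675/32 = −21.094
Tm = 81.5 + (-3.934) + 23.062 − 21.094 = 79.534 → 79.5°C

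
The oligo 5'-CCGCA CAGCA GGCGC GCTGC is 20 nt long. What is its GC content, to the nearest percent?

A=3, T=1, C=9, G=7
G+C = 7 + 9 = 16 out of 20 bases
%GC = 16/20 × 100 = 80% ≈ 80%

80%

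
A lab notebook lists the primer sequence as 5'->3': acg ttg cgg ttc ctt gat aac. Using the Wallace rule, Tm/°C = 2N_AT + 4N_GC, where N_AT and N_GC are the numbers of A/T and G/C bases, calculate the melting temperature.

Base counts: T=7, G=5, A=4, C=5
AT pairs contribute 11, GC pairs contribute 10.
Tm = 2(11) + 4(10) = 22 + 40 = 62°C

62°C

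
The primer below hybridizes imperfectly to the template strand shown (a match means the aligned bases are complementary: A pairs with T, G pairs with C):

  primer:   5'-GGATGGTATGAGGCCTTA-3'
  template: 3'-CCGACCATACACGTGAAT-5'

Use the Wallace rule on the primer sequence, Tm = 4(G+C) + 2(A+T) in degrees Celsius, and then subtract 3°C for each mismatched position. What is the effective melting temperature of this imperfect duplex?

Primer base counts: A=4, T=5, G=7, C=2 → A+T=9, G+C=9
Perfect-match Tm = 2(9) + 4(9) = 18 + 36 = 54°C
Mismatches (positions where the bases are not complementary): 4 (at positions 3, 11, 13, 14)
Effective Tm = 54 − 4×3 = 54 − 12 = 42°C

42°C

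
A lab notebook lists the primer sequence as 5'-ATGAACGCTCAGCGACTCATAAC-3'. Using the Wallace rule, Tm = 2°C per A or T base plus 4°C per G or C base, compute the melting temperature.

Scanning the sequence gives A=8, G=4, T=4, C=7.
AT pairs contribute 12, GC pairs contribute 11.
Tm = 2(12) + 4(11) = 24 + 44 = 68°C

68°C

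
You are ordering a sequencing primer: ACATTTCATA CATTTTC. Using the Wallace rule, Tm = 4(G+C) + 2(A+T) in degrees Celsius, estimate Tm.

Base counts: G=0, T=8, A=5, C=4
So N_AT = 13 and N_GC = 4.
Tm = 2×13 + 4×4 = 42°C

42°C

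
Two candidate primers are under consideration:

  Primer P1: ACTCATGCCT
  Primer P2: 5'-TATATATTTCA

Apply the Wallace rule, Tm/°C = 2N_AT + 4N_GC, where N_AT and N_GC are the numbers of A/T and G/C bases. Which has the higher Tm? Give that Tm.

Primer P1: A+T=5, G+C=5 → Tm = 2(5)+4(5) = 30°C
Primer P2: A+T=10, G+C=1 → Tm = 2(10)+4(1) = 24°C
30°C vs 24°C → primer P1 is higher.

Primer P1, 30°C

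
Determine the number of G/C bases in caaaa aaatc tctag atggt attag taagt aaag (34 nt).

9

Counting bases: T=9, C=3, G=6, A=16
G+C = 6 + 3 = 9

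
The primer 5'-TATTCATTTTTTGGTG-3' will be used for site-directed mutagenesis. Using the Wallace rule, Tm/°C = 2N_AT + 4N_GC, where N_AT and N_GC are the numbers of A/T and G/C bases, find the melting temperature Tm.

G=3, A=2, T=10, C=1
A+T = 12, G+C = 4
Tm = 2(12) + 4(4) = 24 + 16 = 40°C

40°C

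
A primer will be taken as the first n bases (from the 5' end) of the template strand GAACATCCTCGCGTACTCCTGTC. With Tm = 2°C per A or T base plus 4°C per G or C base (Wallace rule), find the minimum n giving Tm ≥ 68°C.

n = 22

First 21 bases: GAACATCCTCGCGTACTCCTG → Tm = 66°C (< 68°C)
First 22 bases: GAACATCCTCGCGTACTCCTGT → Tm = 68°C (≥ 68°C)
Each additional base adds 2°C (A/T) or 4°C (G/C), so Tm is non-decreasing in n; n = 22 is the first length to reach 68°C.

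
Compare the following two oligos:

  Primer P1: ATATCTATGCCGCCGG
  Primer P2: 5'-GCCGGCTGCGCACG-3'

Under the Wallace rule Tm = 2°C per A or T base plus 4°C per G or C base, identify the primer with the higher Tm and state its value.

Primer P2, 52°C

Primer P1: A+T=7, G+C=9 → Tm = 2(7)+4(9) = 50°C
Primer P2: A+T=2, G+C=12 → Tm = 2(2)+4(12) = 52°C
50°C vs 52°C → primer P2 is higher.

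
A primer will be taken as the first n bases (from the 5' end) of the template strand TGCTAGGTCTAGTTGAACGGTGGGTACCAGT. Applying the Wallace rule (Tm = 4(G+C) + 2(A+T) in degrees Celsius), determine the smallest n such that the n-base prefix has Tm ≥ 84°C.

First 27 bases: TGCTAGGTCTAGTTGAACGGTGGGTAC → Tm = 82°C (< 84°C)
First 28 bases: TGCTAGGTCTAGTTGAACGGTGGGTACC → Tm = 86°C (≥ 84°C)
Each additional base adds 2°C (A/T) or 4°C (G/C), so Tm is non-decreasing in n; n = 28 is the first length to reach 84°C.

n = 28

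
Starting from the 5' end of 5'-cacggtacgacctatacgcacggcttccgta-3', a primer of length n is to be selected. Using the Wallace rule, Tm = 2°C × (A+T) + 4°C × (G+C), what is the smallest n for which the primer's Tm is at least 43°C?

First 13 bases: CACGGTACGACCT → Tm = 42°C (< 43°C)
First 14 bases: CACGGTACGACCTA → Tm = 44°C (≥ 43°C)
Each additional base adds 2°C (A/T) or 4°C (G/C), so Tm is non-decreasing in n; n = 14 is the first length to reach 43°C.

n = 14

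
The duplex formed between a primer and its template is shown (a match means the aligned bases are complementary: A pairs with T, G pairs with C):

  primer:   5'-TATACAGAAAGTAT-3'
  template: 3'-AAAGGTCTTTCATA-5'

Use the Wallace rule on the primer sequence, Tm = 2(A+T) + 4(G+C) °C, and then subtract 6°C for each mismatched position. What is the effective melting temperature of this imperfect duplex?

22°C

Primer base counts: A=7, T=4, G=2, C=1 → A+T=11, G+C=3
Perfect-match Tm = 2(11) + 4(3) = 22 + 12 = 34°C
Mismatches (positions where the bases are not complementary): 2 (at positions 2, 4)
Effective Tm = 34 − 2×6 = 34 − 12 = 22°C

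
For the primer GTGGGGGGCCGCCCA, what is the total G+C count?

Scanning the sequence gives A=1, T=1, G=8, C=5.
Total G or C: 8 + 5 = 13

13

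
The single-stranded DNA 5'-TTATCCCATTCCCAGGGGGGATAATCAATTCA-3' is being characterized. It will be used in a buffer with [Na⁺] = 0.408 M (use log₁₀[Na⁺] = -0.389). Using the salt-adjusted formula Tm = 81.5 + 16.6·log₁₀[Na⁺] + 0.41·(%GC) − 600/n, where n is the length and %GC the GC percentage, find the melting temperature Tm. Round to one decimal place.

74.2°C

Length n = 32. T=9, A=9, G=6, C=8
G+C = 14, so %GC = 14/32 × 100 = 43.75%
Salt term: 16.6 × (-0.389) = -6.457
GC term: 0.41 × 43.75 = 17.938; length term: −600/32 = −18.75
Tm = 81.5 + (-6.457) + 17.938 − 18.75 = 74.231 → 74.2°C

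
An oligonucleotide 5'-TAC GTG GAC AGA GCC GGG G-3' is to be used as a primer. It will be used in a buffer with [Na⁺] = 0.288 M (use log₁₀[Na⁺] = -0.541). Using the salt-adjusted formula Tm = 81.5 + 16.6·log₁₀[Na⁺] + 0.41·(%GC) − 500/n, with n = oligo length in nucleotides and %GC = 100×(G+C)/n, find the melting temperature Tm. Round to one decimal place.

74.3°C

Length n = 19. Scanning the sequence gives T=2, G=9, A=4, C=4.
G+C = 13, so %GC = 13/19 × 100 = 68.421%
Salt term: 16.6 × (-0.541) = -8.981
GC term: 0.41 × 68.421 = 28.053; length term: −500/19 = −26.316
Tm = 81.5 + (-8.981) + 28.053 − 26.316 = 74.256 → 74.3°C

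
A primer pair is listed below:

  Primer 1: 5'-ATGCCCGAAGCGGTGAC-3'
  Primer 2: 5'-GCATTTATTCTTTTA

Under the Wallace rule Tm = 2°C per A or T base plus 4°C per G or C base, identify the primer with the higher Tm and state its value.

Primer 1: A+T=6, G+C=11 → Tm = 2(6)+4(11) = 56°C
Primer 2: A+T=12, G+C=3 → Tm = 2(12)+4(3) = 36°C
56°C vs 36°C → primer 1 is higher.

Primer 1, 56°C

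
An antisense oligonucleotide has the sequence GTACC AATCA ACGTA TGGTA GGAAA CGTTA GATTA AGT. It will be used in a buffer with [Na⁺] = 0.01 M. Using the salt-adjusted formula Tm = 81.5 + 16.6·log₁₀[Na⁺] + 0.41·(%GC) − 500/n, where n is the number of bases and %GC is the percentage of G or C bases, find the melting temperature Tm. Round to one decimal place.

50.2°C

Length n = 38. Scanning the sequence gives T=10, G=9, C=5, A=14.
G+C = 14, so %GC = 14/38 × 100 = 36.842%
Salt term: 16.6 × (-2) = -33.2
GC term: 0.41 × 36.842 = 15.105; length term: −500/38 = −13.158
Tm = 81.5 + (-33.2) + 15.105 − 13.158 = 50.247 → 50.2°C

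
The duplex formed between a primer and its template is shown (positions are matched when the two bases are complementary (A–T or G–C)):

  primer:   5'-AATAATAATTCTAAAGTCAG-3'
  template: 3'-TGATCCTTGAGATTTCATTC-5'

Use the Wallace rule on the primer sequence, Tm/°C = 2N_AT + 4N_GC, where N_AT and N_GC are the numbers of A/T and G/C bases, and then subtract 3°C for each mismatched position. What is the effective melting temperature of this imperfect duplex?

33°C

Primer base counts: A=10, T=6, G=2, C=2 → A+T=16, G+C=4
Perfect-match Tm = 2(16) + 4(4) = 32 + 16 = 48°C
Mismatches (positions where the bases are not complementary): 5 (at positions 2, 5, 6, 9, 18)
Effective Tm = 48 − 5×3 = 48 − 15 = 33°C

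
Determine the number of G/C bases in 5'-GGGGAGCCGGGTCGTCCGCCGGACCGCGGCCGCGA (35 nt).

30

Base counts: C=13, G=17, A=3, T=2
G+C = 17 + 13 = 30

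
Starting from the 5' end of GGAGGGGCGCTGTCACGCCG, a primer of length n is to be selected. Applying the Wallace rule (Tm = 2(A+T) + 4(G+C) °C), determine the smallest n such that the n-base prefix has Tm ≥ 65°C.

First 18 bases: GGAGGGGCGCTGTCACGC → Tm = 64°C (< 65°C)
First 19 bases: GGAGGGGCGCTGTCACGCC → Tm = 68°C (≥ 65°C)
Each additional base adds 2°C (A/T) or 4°C (G/C), so Tm is non-decreasing in n; n = 19 is the first length to reach 65°C.

n = 19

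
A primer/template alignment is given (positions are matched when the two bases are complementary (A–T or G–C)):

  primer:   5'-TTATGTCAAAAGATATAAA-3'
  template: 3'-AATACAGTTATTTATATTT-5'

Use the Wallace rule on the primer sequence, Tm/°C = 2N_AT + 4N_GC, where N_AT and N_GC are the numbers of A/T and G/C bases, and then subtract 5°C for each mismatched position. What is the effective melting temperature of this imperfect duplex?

Primer base counts: A=10, T=6, G=2, C=1 → A+T=16, G+C=3
Perfect-match Tm = 2(16) + 4(3) = 32 + 12 = 44°C
Mismatches (positions where the bases are not complementary): 2 (at positions 10, 12)
Effective Tm = 44 − 2×5 = 44 − 10 = 34°C

34°C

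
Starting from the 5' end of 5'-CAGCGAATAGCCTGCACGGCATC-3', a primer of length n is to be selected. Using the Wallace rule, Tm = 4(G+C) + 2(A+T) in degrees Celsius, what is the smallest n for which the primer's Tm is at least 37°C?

n = 12

First 11 bases: CAGCGAATAGC → Tm = 34°C (< 37°C)
First 12 bases: CAGCGAATAGCC → Tm = 38°C (≥ 37°C)
Each additional base adds 2°C (A/T) or 4°C (G/C), so Tm is non-decreasing in n; n = 12 is the first length to reach 37°C.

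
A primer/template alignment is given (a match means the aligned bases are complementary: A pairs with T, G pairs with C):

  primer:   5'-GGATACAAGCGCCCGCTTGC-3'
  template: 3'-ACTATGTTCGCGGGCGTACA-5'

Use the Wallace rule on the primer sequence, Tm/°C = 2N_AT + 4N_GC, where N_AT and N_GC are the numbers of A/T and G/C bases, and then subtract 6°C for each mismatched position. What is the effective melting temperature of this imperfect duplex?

Primer base counts: A=4, T=3, G=6, C=7 → A+T=7, G+C=13
Perfect-match Tm = 2(7) + 4(13) = 14 + 52 = 66°C
Mismatches (positions where the bases are not complementary): 3 (at positions 1, 17, 20)
Effective Tm = 66 − 3×6 = 66 − 18 = 48°C

48°C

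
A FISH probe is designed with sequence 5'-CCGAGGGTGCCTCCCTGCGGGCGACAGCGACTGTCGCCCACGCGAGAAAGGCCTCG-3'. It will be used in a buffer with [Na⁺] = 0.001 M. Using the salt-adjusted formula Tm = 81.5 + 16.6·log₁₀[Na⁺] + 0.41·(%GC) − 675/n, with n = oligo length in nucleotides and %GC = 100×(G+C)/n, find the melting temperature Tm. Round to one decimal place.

49.7°C

Length n = 56. Base counts: A=9, C=21, G=20, T=6
G+C = 41, so %GC = 41/56 × 100 = 73.214%
Salt term: 16.6 × (-3) = -49.8
GC term: 0.41 × 73.214 = 30.018; length term: −675/56 = −12.054
Tm = 81.5 + (-49.8) + 30.018 − 12.054 = 49.664 → 49.7°C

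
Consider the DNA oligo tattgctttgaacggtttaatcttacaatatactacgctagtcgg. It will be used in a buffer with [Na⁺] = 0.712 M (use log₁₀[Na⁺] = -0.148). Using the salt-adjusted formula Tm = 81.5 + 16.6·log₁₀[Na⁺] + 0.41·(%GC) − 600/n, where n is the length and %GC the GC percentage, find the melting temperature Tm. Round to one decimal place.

Length n = 45. Counting bases: C=8, G=8, A=12, T=17
G+C = 16, so %GC = 16/45 × 100 = 35.556%
Salt term: 16.6 × (-0.148) = -2.457
GC term: 0.41 × 35.556 = 14.578; length term: −600/45 = −13.333
Tm = 81.5 + (-2.457) + 14.578 − 13.333 = 80.288 → 80.3°C

80.3°C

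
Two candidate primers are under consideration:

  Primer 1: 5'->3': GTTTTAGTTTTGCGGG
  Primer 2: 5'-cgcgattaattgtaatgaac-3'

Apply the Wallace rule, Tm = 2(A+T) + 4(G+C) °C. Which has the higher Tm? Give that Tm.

Primer 1: A+T=9, G+C=7 → Tm = 2(9)+4(7) = 46°C
Primer 2: A+T=13, G+C=7 → Tm = 2(13)+4(7) = 54°C
46°C vs 54°C → primer 2 is higher.

Primer 2, 54°C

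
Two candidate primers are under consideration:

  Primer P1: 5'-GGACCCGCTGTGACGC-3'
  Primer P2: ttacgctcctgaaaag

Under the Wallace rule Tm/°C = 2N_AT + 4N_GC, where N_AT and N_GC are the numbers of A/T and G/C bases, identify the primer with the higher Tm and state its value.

Primer P1: A+T=4, G+C=12 → Tm = 2(4)+4(12) = 56°C
Primer P2: A+T=9, G+C=7 → Tm = 2(9)+4(7) = 46°C
56°C vs 46°C → primer P1 is higher.

Primer P1, 56°C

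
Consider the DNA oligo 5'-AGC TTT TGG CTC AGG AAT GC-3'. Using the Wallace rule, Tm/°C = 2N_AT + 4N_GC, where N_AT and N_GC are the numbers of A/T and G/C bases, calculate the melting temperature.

60°C

Counting bases: A=4, C=4, T=6, G=6
So N_AT = 10 and N_GC = 10.
Tm = 2(10) + 4(10) = 20 + 40 = 60°C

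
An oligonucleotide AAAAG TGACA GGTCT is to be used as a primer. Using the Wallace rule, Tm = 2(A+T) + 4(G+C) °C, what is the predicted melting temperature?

G=4, C=2, T=3, A=6
A+T = 9, G+C = 6
Tm = 2(9) + 4(6) = 18 + 24 = 42°C

42°C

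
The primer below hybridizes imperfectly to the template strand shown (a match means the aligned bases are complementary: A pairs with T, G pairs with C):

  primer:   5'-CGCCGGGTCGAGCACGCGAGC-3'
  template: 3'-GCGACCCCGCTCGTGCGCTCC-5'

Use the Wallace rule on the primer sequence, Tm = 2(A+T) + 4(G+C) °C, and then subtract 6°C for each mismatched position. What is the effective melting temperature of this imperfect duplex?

Primer base counts: A=3, T=1, G=9, C=8 → A+T=4, G+C=17
Perfect-match Tm = 2(4) + 4(17) = 8 + 68 = 76°C
Mismatches (positions where the bases are not complementary): 3 (at positions 4, 8, 21)
Effective Tm = 76 − 3×6 = 76 − 18 = 58°C

58°C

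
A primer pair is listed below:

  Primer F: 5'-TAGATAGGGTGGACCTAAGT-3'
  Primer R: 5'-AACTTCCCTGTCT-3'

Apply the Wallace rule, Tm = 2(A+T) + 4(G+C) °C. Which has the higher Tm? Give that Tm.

Primer F, 58°C

Primer F: A+T=11, G+C=9 → Tm = 2(11)+4(9) = 58°C
Primer R: A+T=7, G+C=6 → Tm = 2(7)+4(6) = 38°C
58°C vs 38°C → primer F is higher.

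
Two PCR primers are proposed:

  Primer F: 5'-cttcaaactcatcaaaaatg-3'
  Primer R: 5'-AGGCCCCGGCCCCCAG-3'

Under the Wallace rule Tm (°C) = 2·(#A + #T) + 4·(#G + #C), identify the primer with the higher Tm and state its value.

Primer R, 60°C

Primer F: A+T=14, G+C=6 → Tm = 2(14)+4(6) = 52°C
Primer R: A+T=2, G+C=14 → Tm = 2(2)+4(14) = 60°C
52°C vs 60°C → primer R is higher.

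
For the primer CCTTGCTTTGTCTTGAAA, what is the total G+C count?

Scanning the sequence gives C=4, T=8, G=3, A=3.
G+C = 3 + 4 = 7

7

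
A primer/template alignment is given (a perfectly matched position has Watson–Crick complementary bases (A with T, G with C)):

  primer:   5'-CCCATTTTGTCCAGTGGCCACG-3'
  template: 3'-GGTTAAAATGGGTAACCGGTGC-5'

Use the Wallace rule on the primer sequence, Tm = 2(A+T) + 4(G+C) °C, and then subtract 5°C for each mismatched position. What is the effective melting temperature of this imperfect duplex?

Primer base counts: A=3, T=6, G=5, C=8 → A+T=9, G+C=13
Perfect-match Tm = 2(9) + 4(13) = 18 + 52 = 70°C
Mismatches (positions where the bases are not complementary): 4 (at positions 3, 9, 10, 14)
Effective Tm = 70 − 4×5 = 70 − 20 = 50°C

50°C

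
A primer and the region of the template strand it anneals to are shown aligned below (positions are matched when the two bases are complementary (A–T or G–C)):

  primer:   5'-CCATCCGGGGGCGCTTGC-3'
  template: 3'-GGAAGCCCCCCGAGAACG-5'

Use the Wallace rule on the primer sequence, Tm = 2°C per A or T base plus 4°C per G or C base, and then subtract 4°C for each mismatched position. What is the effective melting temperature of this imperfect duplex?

52°C

Primer base counts: A=1, T=3, G=7, C=7 → A+T=4, G+C=14
Perfect-match Tm = 2(4) + 4(14) = 8 + 56 = 64°C
Mismatches (positions where the bases are not complementary): 3 (at positions 3, 6, 13)
Effective Tm = 64 − 3×4 = 64 − 12 = 52°C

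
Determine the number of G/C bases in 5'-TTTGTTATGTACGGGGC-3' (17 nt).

8

A=2, C=2, T=7, G=6
G+C = 6 + 2 = 8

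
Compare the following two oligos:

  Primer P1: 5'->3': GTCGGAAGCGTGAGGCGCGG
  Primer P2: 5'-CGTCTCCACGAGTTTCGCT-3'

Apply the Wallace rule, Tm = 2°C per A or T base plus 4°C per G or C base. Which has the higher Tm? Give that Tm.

Primer P1, 70°C

Primer P1: A+T=5, G+C=15 → Tm = 2(5)+4(15) = 70°C
Primer P2: A+T=8, G+C=11 → Tm = 2(8)+4(11) = 60°C
70°C vs 60°C → primer P1 is higher.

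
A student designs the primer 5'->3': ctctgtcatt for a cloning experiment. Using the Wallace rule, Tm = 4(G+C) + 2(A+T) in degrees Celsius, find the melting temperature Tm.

28°C

Counting bases: T=5, A=1, C=3, G=1
A+T = 6, G+C = 4
Tm = 2(6) + 4(4) = 12 + 16 = 28°C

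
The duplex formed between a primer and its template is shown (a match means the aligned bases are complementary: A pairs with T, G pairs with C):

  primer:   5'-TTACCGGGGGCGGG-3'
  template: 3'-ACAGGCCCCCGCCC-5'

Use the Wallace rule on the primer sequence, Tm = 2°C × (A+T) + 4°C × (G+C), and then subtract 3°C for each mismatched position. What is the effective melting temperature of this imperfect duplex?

Primer base counts: A=1, T=2, G=8, C=3 → A+T=3, G+C=11
Perfect-match Tm = 2(3) + 4(11) = 6 + 44 = 50°C
Mismatches (positions where the bases are not complementary): 2 (at positions 2, 3)
Effective Tm = 50 − 2×3 = 50 − 6 = 44°C

44°C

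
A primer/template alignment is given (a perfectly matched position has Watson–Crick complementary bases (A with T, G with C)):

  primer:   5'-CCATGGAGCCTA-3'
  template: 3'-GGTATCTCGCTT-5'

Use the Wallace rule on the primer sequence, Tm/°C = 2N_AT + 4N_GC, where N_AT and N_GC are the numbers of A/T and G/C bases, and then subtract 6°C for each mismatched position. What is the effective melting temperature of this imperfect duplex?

Primer base counts: A=3, T=2, G=3, C=4 → A+T=5, G+C=7
Perfect-match Tm = 2(5) + 4(7) = 10 + 28 = 38°C
Mismatches (positions where the bases are not complementary): 3 (at positions 5, 10, 11)
Effective Tm = 38 − 3×6 = 38 − 18 = 20°C

20°C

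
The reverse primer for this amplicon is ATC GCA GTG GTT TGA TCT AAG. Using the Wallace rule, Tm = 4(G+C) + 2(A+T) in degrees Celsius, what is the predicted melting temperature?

60°C

Counting bases: A=5, G=6, C=3, T=7
A+T = 12, G+C = 9
Tm = 2(12) + 4(9) = 24 + 36 = 60°C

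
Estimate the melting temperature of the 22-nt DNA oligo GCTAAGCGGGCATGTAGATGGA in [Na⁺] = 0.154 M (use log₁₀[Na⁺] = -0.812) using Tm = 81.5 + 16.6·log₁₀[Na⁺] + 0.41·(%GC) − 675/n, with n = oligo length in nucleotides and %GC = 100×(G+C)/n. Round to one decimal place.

59.7°C

Length n = 22. Base counts: G=9, C=3, A=6, T=4
G+C = 12, so %GC = 12/22 × 100 = 54.545%
Salt term: 16.6 × (-0.812) = -13.479
GC term: 0.41 × 54.545 = 22.363; length term: −675/22 = −30.682
Tm = 81.5 + (-13.479) + 22.363 − 30.682 = 59.702 → 59.7°C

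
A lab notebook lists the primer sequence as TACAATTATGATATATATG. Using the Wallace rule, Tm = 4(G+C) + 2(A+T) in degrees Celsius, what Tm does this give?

T=8, G=2, A=8, C=1
A+T = 16, G+C = 3
Tm = 4·3 + 2·16 = 12 + 32 = 44°C

44°C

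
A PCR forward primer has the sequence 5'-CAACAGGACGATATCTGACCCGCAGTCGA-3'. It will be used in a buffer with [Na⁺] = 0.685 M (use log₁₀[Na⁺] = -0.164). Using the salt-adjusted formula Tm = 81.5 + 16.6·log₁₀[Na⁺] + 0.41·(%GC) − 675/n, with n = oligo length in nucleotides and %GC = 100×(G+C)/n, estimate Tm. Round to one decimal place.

78.1°C

Length n = 29. Counting bases: A=9, T=4, G=7, C=9
G+C = 16, so %GC = 16/29 × 100 = 55.172%
Salt term: 16.6 × (-0.164) = -2.722
GC term: 0.41 × 55.172 = 22.621; length term: −675/29 = −23.276
Tm = 81.5 + (-2.722) + 22.621 − 23.276 = 78.123 → 78.1°C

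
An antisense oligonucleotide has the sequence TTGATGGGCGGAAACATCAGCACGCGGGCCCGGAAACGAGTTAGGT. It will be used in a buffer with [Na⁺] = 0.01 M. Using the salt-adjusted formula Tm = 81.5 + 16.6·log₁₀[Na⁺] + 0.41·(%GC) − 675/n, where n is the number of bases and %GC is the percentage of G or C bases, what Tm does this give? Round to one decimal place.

Length n = 46. T=7, A=12, C=10, G=17
G+C = 27, so %GC = 27/46 × 100 = 58.696%
Salt term: 16.6 × (-2) = -33.2
GC term: 0.41 × 58.696 = 24.065; length term: −675/46 = −14.674
Tm = 81.5 + (-33.2) + 24.065 − 14.674 = 57.691 → 57.7°C

57.7°C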